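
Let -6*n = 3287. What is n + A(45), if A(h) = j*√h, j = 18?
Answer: -3287/6 + 54*√5 ≈ -427.09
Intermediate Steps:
n = -3287/6 (n = -⅙*3287 = -3287/6 ≈ -547.83)
A(h) = 18*√h
n + A(45) = -3287/6 + 18*√45 = -3287/6 + 18*(3*√5) = -3287/6 + 54*√5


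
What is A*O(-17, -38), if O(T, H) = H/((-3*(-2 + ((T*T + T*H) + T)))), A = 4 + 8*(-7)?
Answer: -494/687 ≈ -0.71907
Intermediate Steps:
A = -52 (A = 4 - 56 = -52)
O(T, H) = H/(6 - 3*T - 3*T² - 3*H*T) (O(T, H) = H/((-3*(-2 + ((T² + H*T) + T)))) = H/((-3*(-2 + (T + T² + H*T)))) = H/((-3*(-2 + T + T² + H*T))) = H/(6 - 3*T - 3*T² - 3*H*T))
A*O(-17, -38) = -(-52)*(-38)/(-6 + 3*(-17) + 3*(-17)² + 3*(-38)*(-17)) = -(-52)*(-38)/(-6 - 51 + 3*289 + 1938) = -(-52)*(-38)/(-6 - 51 + 867 + 1938) = -(-52)*(-38)/2748 = -52*19/1374 = -494/687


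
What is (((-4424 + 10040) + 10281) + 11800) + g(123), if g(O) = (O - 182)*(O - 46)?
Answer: 23154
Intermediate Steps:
g(O) = (-182 + O)*(-46 + O)
(((-4424 + 10040) + 10281) + 11800) + g(123) = (((-4424 + 10040) + 10281) + 11800) + (8372 + 123**2 - 228*123) = ((5616 + 10281) + 11800) + (8372 + 15129 - 28044) = (15897 + 11800) - 4543 = 27697 - 4543 = 23154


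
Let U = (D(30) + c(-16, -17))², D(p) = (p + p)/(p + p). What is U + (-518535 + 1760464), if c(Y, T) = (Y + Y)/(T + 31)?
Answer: 60854602/49 ≈ 1.2419e+6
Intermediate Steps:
c(Y, T) = 2*Y/(31 + T) (c(Y, T) = (2*Y)/(31 + T) = 2*Y/(31 + T))
D(p) = 1 (D(p) = (2*p)/((2*p)) = (2*p)*(1/(2*p)) = 1)
U = 81/49 (U = (1 + 2*(-16)/(31 - 17))² = (1 + 2*(-16)/14)² = (1 + 2*(-16)*(1/14))² = (1 - 16/7)² = (-9/7)² = 81/49 ≈ 1.6531)
U + (-518535 + 1760464) = 81/49 + (-518535 + 1760464) = 81/49 + 1241929 = 60854602/49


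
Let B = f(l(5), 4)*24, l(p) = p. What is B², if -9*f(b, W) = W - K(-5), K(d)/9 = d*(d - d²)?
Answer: 115949824/9 ≈ 1.2883e+7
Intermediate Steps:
K(d) = 9*d*(d - d²) (K(d) = 9*(d*(d - d²)) = 9*d*(d - d²))
f(b, W) = 150 - W/9 (f(b, W) = -(W - 9*(-5)²*(1 - 1*(-5)))/9 = -(W - 9*25*(1 + 5))/9 = -(W - 9*25*6)/9 = -(W - 1*1350)/9 = -(W - 1350)/9 = -(-1350 + W)/9 = 150 - W/9)
B = 10768/3 (B = (150 - ⅑*4)*24 = (150 - 4/9)*24 = (1346/9)*24 = 10768/3 ≈ 3589.3)
B² = (10768/3)² = 115949824/9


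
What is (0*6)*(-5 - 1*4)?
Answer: 0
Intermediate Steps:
(0*6)*(-5 - 1*4) = 0*(-5 - 4) = 0*(-9) = 0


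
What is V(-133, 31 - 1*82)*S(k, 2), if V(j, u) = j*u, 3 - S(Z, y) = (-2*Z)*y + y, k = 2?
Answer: 61047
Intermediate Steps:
S(Z, y) = 3 - y + 2*Z*y (S(Z, y) = 3 - ((-2*Z)*y + y) = 3 - (-2*Z*y + y) = 3 - (y - 2*Z*y) = 3 + (-y + 2*Z*y) = 3 - y + 2*Z*y)
V(-133, 31 - 1*82)*S(k, 2) = (-133*(31 - 1*82))*(3 - 1*2 + 2*2*2) = (-133*(31 - 82))*(3 - 2 + 8) = -133*(-51)*9 = 6783*9 = 61047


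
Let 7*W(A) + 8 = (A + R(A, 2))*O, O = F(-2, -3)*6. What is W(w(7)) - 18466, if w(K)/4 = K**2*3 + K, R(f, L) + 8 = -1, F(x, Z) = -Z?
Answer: -118344/7 ≈ -16906.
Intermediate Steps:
R(f, L) = -9 (R(f, L) = -8 - 1 = -9)
O = 18 (O = -1*(-3)*6 = 3*6 = 18)
w(K) = 4*K + 12*K**2 (w(K) = 4*(K**2*3 + K) = 4*(3*K**2 + K) = 4*(K + 3*K**2) = 4*K + 12*K**2)
W(A) = -170/7 + 18*A/7 (W(A) = -8/7 + ((A - 9)*18)/7 = -8/7 + ((-9 + A)*18)/7 = -8/7 + (-162 + 18*A)/7 = -8/7 + (-162/7 + 18*A/7) = -170/7 + 18*A/7)
W(w(7)) - 18466 = (-170/7 + 18*(4*7*(1 + 3*7))/7) - 18466 = (-170/7 + 18*(4*7*(1 + 21))/7) - 18466 = (-170/7 + 18*(4*7*22)/7) - 18466 = (-170/7 + (18/7)*616) - 18466 = (-170/7 + 1584) - 18466 = 10918/7 - 18466 = -118344/7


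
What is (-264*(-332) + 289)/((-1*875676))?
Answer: -87937/875676 ≈ -0.10042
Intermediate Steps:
(-264*(-332) + 289)/((-1*875676)) = (87648 + 289)/(-875676) = 87937*(-1/875676) = -87937/875676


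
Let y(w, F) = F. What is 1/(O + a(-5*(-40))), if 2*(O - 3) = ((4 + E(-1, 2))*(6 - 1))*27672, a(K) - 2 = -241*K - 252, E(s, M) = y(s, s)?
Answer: 1/159093 ≈ 6.2856e-6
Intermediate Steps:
E(s, M) = s
a(K) = -250 - 241*K (a(K) = 2 + (-241*K - 252) = 2 + (-252 - 241*K) = -250 - 241*K)
O = 207543 (O = 3 + (((4 - 1)*(6 - 1))*27672)/2 = 3 + ((3*5)*27672)/2 = 3 + (15*27672)/2 = 3 + (½)*415080 = 3 + 207540 = 207543)
1/(O + a(-5*(-40))) = 1/(207543 + (-250 - (-1205)*(-40))) = 1/(207543 + (-250 - 241*200)) = 1/(207543 + (-250 - 48200)) = 1/(207543 - 48450) = 1/159093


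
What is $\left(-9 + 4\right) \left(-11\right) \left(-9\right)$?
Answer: $-495$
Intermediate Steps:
$\left(-9 + 4\right) \left(-11\right) \left(-9\right) = \left(-5\right) \left(-11\right) \left(-9\right) = 55 \left(-9\right) = -495$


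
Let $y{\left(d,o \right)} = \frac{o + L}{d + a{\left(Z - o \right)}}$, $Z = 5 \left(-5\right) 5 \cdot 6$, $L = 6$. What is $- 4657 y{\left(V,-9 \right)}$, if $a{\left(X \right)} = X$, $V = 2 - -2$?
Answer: $- \frac{13971}{737} \approx -18.957$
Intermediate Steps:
$Z = -750$ ($Z = \left(-25\right) 5 \cdot 6 = \left(-125\right) 6 = -750$)
$V = 4$ ($V = 2 + 2 = 4$)
$y{\left(d,o \right)} = \frac{6 + o}{-750 + d - o}$ ($y{\left(d,o \right)} = \frac{o + 6}{d - \left(750 + o\right)} = \frac{6 + o}{-750 + d - o}$)
$- 4657 y{\left(V,-9 \right)} = - 4657 \frac{6 - 9}{-750 + 4 - -9} = - 4657 \frac{1}{-750 + 4 + 9} \left(-3\right) = - 4657 \frac{1}{-737} \left(-3\right) = - 4657 \left(\left(- \frac{1}{737}\right) \left(-3\right)\right) = \left(-4657\right) \frac{3}{737} = - \frac{13971}{737}$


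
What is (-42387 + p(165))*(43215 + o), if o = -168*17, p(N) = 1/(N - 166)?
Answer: -1710737292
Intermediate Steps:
p(N) = 1/(-166 + N)
o = -2856
(-42387 + p(165))*(43215 + o) = (-42387 + 1/(-166 + 165))*(43215 - 2856) = (-42387 + 1/(-1))*40359 = (-42387 - 1)*40359 = -42388*40359 = -1710737292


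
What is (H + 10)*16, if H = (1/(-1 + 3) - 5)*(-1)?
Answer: 232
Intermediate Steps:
H = 9/2 (H = (1/2 - 5)*(-1) = -9/2*(-1) = 9/2 ≈ 4.5000)
(H + 10)*16 = (9/2 + 10)*16 = (29/2)*16 = 232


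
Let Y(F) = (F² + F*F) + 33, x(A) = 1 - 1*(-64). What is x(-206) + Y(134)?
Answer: 36010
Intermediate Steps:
x(A) = 65 (x(A) = 1 + 64 = 65)
Y(F) = 33 + 2*F² (Y(F) = (F² + F²) + 33 = 2*F² + 33 = 33 + 2*F²)
x(-206) + Y(134) = 65 + (33 + 2*134²) = 65 + (33 + 2*17956) = 65 + (33 + 35912) = 65 + 35945 = 36010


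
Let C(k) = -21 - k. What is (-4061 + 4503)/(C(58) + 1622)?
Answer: 442/1543 ≈ 0.28646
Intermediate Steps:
(-4061 + 4503)/(C(58) + 1622) = (-4061 + 4503)/((-21 - 1*58) + 1622) = 442/((-21 - 58) + 1622) = 442/(-79 + 1622) = 442/1543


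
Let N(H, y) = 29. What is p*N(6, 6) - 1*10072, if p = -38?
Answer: -11174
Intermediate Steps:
p*N(6, 6) - 1*10072 = -38*29 - 1*10072 = -1102 - 10072 = -11174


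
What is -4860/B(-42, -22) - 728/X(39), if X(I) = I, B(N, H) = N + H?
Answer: 2749/48 ≈ 57.271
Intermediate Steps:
B(N, H) = H + N
-4860/B(-42, -22) - 728/X(39) = -4860/(-22 - 42) - 728/39 = -4860/(-64) - 728*1/39 = -4860*(-1/64) - 56/3 = 1215/16 - 56/3 = 2749/48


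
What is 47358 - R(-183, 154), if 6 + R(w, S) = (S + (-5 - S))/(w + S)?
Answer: 1373551/29 ≈ 47364.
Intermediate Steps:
R(w, S) = -6 - 5/(S + w) (R(w, S) = -6 + (S + (-5 - S))/(w + S) = -6 - 5/(S + w))
47358 - R(-183, 154) = 47358 - (-5 - 6*154 - 6*(-183))/(154 - 183) = 47358 - (-5 - 924 + 1098)/(-29) = 47358 - (-1)*169/29 = 47358 - 1*(-169/29) = 47358 + 169/29 = 1373551/29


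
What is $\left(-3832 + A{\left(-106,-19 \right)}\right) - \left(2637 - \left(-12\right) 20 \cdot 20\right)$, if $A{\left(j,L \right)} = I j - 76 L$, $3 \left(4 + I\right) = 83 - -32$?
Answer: $- \frac{40393}{3} \approx -13464.0$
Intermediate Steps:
$I = \frac{103}{3}$ ($I = -4 + \frac{83 - -32}{3} = -4 + \frac{83 + 32}{3} = -4 + \frac{1}{3} \cdot 115 = -4 + \frac{115}{3} = \frac{103}{3} \approx 34.333$)
$A{\left(j,L \right)} = - 76 L + \frac{103 j}{3}$ ($A{\left(j,L \right)} = \frac{103 j}{3} - 76 L = - 76 L + \frac{103 j}{3}$)
$\left(-3832 + A{\left(-106,-19 \right)}\right) - \left(2637 - \left(-12\right) 20 \cdot 20\right) = \left(-3832 + \left(\left(-76\right) \left(-19\right) + \frac{103}{3} \left(-106\right)\right)\right) - \left(2637 - \left(-12\right) 20 \cdot 20\right) = \left(-3832 + \left(1444 - \frac{10918}{3}\right)\right) + \left(-3746 + \left(\left(-240\right) 20 + 1109\right)\right) = \left(-3832 - \frac{6586}{3}\right) + \left(-3746 + \left(-4800 + 1109\right)\right) = - \frac{18082}{3} - 7437 = - \frac{40393}{3}$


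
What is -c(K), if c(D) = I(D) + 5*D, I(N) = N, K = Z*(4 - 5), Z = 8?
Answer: 48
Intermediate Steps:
K = -8 (K = 8*(4 - 5) = 8*(-1) = -8)
c(D) = 6*D (c(D) = D + 5*D = 6*D)
-c(K) = -6*(-8) = -1*(-48) = 48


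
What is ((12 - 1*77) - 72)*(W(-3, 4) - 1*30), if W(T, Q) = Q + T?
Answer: 3973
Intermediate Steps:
((12 - 1*77) - 72)*(W(-3, 4) - 1*30) = ((12 - 1*77) - 72)*((4 - 3) - 1*30) = ((12 - 77) - 72)*(1 - 30) = (-65 - 72)*(-29) = -137*(-29) = 3973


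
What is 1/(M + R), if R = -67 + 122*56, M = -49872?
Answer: -1/43107 ≈ -2.3198e-5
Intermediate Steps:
R = 6765 (R = -67 + 6832 = 6765)
1/(M + R) = 1/(-49872 + 6765) = 1/(-43107) = -1/43107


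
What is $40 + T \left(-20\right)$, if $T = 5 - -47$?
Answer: $-1000$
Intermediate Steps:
$T = 52$ ($T = 5 + 47 = 52$)
$40 + T \left(-20\right) = 40 + 52 \left(-20\right) = 40 - 1040 = -1000$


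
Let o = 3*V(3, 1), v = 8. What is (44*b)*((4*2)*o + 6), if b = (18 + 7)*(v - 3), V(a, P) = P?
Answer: 165000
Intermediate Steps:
o = 3 (o = 3*1 = 3)
b = 125 (b = (18 + 7)*(8 - 3) = 25*5 = 125)
(44*b)*((4*2)*o + 6) = (44*125)*((4*2)*3 + 6) = 5500*(8*3 + 6) = 5500*(24 + 6) = 5500*30 = 165000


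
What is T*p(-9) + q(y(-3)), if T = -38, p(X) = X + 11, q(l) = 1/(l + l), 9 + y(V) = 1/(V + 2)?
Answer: -1521/20 ≈ -76.050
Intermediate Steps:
y(V) = -9 + 1/(2 + V) (y(V) = -9 + 1/(V + 2) = -9 + 1/(2 + V))
q(l) = 1/(2*l)
p(X) = 11 + X
T*p(-9) + q(y(-3)) = -38*(11 - 9) + 1/(2*(((-17 - 9*(-3))/(2 - 3)))) = -38*2 + 1/(2*(((-17 + 27)/(-1)))) = -76 + 1/(2*((-1*10))) = -76 + (1/2)/(-10) = -76 + (1/2)*(-1/10) = -76 - 1/20 = -1521/20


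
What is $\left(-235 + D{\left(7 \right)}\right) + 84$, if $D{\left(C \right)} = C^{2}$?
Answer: $-102$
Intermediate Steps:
$\left(-235 + D{\left(7 \right)}\right) + 84 = \left(-235 + 7^{2}\right) + 84 = \left(-235 + 49\right) + 84 = -186 + 84 = -102$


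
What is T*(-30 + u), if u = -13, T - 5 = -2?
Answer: -129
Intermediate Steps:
T = 3 (T = 5 - 2 = 3)
T*(-30 + u) = 3*(-30 - 13) = 3*(-43) = -129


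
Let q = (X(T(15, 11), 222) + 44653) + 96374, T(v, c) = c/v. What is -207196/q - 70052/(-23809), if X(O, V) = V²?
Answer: 763503328/411919509 ≈ 1.8535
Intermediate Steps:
q = 190311 (q = (222² + 44653) + 96374 = (49284 + 44653) + 96374 = 93937 + 96374 = 190311)
-207196/q - 70052/(-23809) = -207196/190311 - 70052/(-23809) = -207196*1/190311 - 70052*(-1/23809) = -18836/17301 + 70052/23809 = 763503328/411919509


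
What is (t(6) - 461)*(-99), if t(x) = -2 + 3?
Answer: 45540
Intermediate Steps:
t(x) = 1
(t(6) - 461)*(-99) = (1 - 461)*(-99) = -460*(-99) = 45540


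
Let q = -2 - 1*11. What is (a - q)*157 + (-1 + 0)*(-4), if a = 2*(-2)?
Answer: 1417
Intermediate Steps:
q = -13 (q = -2 - 11 = -13)
a = -4
(a - q)*157 + (-1 + 0)*(-4) = (-4 - 1*(-13))*157 + (-1 + 0)*(-4) = (-4 + 13)*157 - 1*(-4) = 9*157 + 4 = 1413 + 4 = 1417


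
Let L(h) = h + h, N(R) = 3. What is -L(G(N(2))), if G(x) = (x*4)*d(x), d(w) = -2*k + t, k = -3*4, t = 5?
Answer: -696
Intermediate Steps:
k = -12
d(w) = 29 (d(w) = -2*(-12) + 5 = 24 + 5 = 29)
G(x) = 116*x (G(x) = (x*4)*29 = (4*x)*29 = 116*x)
L(h) = 2*h
-L(G(N(2))) = -2*116*3 = -2*348 = -1*696 = -696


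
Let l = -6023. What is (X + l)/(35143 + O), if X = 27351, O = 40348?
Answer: 21328/75491 ≈ 0.28252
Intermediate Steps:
(X + l)/(35143 + O) = (27351 - 6023)/(35143 + 40348) = 21328/75491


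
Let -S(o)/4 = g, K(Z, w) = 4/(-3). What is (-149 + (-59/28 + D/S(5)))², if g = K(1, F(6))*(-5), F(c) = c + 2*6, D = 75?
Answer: 297183121/12544 ≈ 23691.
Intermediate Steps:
F(c) = 12 + c (F(c) = c + 12 = 12 + c)
K(Z, w) = -4/3 (K(Z, w) = 4*(-⅓) = -4/3)
g = 20/3 (g = -4/3*(-5) = 20/3 ≈ 6.6667)
S(o) = -80/3 (S(o) = -4*20/3 = -80/3)
(-149 + (-59/28 + D/S(5)))² = (-149 + (-59/28 + 75/(-80/3)))² = (-149 + (-59*1/28 + 75*(-3/80)))² = (-149 + (-59/28 - 45/16))² = (-149 - 551/112)² = (-17239/112)² = 297183121/12544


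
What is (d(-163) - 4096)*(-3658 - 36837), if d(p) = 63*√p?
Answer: 165867520 - 2551185*I*√163 ≈ 1.6587e+8 - 3.2571e+7*I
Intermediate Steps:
(d(-163) - 4096)*(-3658 - 36837) = (63*√(-163) - 4096)*(-3658 - 36837) = (63*(I*√163) - 4096)*(-40495) = (63*I*√163 - 4096)*(-40495) = (-4096 + 63*I*√163)*(-40495) = 165867520 - 2551185*I*√163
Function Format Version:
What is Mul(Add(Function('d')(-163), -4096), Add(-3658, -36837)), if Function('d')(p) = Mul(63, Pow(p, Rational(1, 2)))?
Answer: Add(165867520, Mul(-2551185, I, Pow(163, Rational(1, 2)))) ≈ Add(1.6587e+8, Mul(-3.2571e+7, I))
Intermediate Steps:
Mul(Add(Function('d')(-163), -4096), Add(-3658, -36837)) = Mul(Add(Mul(63, Pow(-163, Rational(1, 2))), -4096), Add(-3658, -36837)) = Mul(Add(Mul(63, Mul(I, Pow(163, Rational(1, 2)))), -4096), -40495) = Mul(Add(Mul(63, I, Pow(163, Rational(1, 2))), -4096), -40495) = Mul(Add(-4096, Mul(63, I, Pow(163, Rational(1, 2)))), -40495) = Add(165867520, Mul(-2551185, I, Pow(163, Rational(1, 2))))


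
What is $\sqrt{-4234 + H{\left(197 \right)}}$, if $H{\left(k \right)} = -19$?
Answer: $i \sqrt{4253} \approx 65.215 i$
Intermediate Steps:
$\sqrt{-4234 + H{\left(197 \right)}} = \sqrt{-4234 - 19} = \sqrt{-4253} = i \sqrt{4253}$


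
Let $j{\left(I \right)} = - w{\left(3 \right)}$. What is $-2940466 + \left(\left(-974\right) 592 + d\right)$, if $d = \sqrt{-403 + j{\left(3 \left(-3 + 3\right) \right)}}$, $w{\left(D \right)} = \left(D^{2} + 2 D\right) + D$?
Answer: $-3517074 + i \sqrt{421} \approx -3.5171 \cdot 10^{6} + 20.518 i$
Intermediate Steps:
$w{\left(D \right)} = D^{2} + 3 D$
$j{\left(I \right)} = -18$ ($j{\left(I \right)} = - 3 \left(3 + 3\right) = - 3 \cdot 6 = \left(-1\right) 18 = -18$)
$d = i \sqrt{421}$ ($d = \sqrt{-403 - 18} = \sqrt{-421} = i \sqrt{421} \approx 20.518 i$)
$-2940466 + \left(\left(-974\right) 592 + d\right) = -2940466 + \left(\left(-974\right) 592 + i \sqrt{421}\right) = -2940466 - \left(576608 - i \sqrt{421}\right) = -3517074 + i \sqrt{421}$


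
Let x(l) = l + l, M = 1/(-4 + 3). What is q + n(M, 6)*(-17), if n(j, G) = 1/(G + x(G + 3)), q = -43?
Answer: -1049/24 ≈ -43.708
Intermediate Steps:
M = -1 (M = 1/(-1) = -1)
x(l) = 2*l
n(j, G) = 1/(6 + 3*G) (n(j, G) = 1/(G + 2*(G + 3)) = 1/(G + 2*(3 + G)) = 1/(G + (6 + 2*G)) = 1/(6 + 3*G))
q + n(M, 6)*(-17) = -43 + (1/(3*(2 + 6)))*(-17) = -43 + ((⅓)/8)*(-17) = -43 + ((⅓)*(⅛))*(-17) = -43 + (1/24)*(-17) = -43 - 17/24 = -1049/24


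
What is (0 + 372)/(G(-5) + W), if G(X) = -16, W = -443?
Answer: -124/153 ≈ -0.81046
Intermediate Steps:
(0 + 372)/(G(-5) + W) = (0 + 372)/(-16 - 443) = 372/(-459) = 372*(-1/459) = -124/153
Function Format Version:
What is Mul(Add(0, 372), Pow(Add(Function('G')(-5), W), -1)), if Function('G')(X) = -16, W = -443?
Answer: Rational(-124, 153) ≈ -0.81046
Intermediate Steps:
Mul(Add(0, 372), Pow(Add(Function('G')(-5), W), -1)) = Mul(Add(0, 372), Pow(Add(-16, -443), -1)) = Mul(372, Pow(-459, -1)) = Mul(372, Rational(-1, 459)) = Rational(-124, 153)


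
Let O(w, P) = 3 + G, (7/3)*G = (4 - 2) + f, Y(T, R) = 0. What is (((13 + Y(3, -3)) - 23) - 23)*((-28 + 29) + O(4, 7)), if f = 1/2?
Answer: -2343/14 ≈ -167.36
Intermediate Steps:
f = 1/2 ≈ 0.50000
G = 15/14 (G = 3*((4 - 2) + 1/2)/7 = 3*(2 + 1/2)/7 = (3/7)*(5/2) = 15/14 ≈ 1.0714)
O(w, P) = 57/14 (O(w, P) = 3 + 15/14 = 57/14)
(((13 + Y(3, -3)) - 23) - 23)*((-28 + 29) + O(4, 7)) = (((13 + 0) - 23) - 23)*((-28 + 29) + 57/14) = ((13 - 23) - 23)*(1 + 57/14) = (-10 - 23)*(71/14) = -33*71/14 = -2343/14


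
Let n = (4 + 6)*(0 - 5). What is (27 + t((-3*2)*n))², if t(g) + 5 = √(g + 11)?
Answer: (22 + √311)² ≈ 1570.9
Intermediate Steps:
n = -50 (n = 10*(-5) = -50)
t(g) = -5 + √(11 + g) (t(g) = -5 + √(g + 11) = -5 + √(11 + g))
(27 + t((-3*2)*n))² = (27 + (-5 + √(11 - 3*2*(-50))))² = (27 + (-5 + √(11 - 6*(-50))))² = (27 + (-5 + √(11 + 300)))² = (27 + (-5 + √311))² = (22 + √311)²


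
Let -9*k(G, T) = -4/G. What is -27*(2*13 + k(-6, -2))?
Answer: -700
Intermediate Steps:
k(G, T) = 4/(9*G) (k(G, T) = -(-4)/(9*G) = 4/(9*G))
-27*(2*13 + k(-6, -2)) = -27*(2*13 + (4/9)/(-6)) = -27*(26 + (4/9)*(-1/6)) = -27*(26 - 2/27) = -27*700/27 = -700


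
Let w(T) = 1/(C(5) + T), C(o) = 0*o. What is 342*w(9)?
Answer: 38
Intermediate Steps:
C(o) = 0
w(T) = 1/T (w(T) = 1/(0 + T) = 1/T)
342*w(9) = 342/9 = 342*(1/9) = 38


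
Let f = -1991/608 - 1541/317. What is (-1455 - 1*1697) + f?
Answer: -609071947/192736 ≈ -3160.1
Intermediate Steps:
f = -1568075/192736 (f = -1991*1/608 - 1541*1/317 = -1991/608 - 1541/317 = -1568075/192736 ≈ -8.1359)
(-1455 - 1*1697) + f = (-1455 - 1*1697) - 1568075/192736 = (-1455 - 1697) - 1568075/192736 = -3152 - 1568075/192736 = -609071947/192736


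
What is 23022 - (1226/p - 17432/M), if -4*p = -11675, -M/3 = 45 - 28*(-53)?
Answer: 1232676332702/53553225 ≈ 23018.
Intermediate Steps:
M = -4587 (M = -3*(45 - 28*(-53)) = -3*(45 + 1484) = -3*1529 = -4587)
p = 11675/4 (p = -¼*(-11675) = 11675/4 ≈ 2918.8)
23022 - (1226/p - 17432/M) = 23022 - (1226/(11675/4) - 17432/(-4587)) = 23022 - (1226*(4/11675) - 17432*(-1/4587)) = 23022 - (4904/11675 + 17432/4587) = 23022 - 1*226013248/53553225 = 23022 - 226013248/53553225 = 1232676332702/53553225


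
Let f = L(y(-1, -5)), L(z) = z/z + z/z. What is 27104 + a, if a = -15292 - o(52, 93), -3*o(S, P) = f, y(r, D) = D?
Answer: 35438/3 ≈ 11813.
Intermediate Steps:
L(z) = 2 (L(z) = 1 + 1 = 2)
f = 2
o(S, P) = -2/3 (o(S, P) = -1/3*2 = -2/3)
a = -45874/3 (a = -15292 - 1*(-2/3) = -15292 + 2/3 = -45874/3 ≈ -15291.)
27104 + a = 27104 - 45874/3 = 35438/3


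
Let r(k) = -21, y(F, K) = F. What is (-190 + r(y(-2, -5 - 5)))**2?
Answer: 44521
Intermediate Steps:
(-190 + r(y(-2, -5 - 5)))**2 = (-190 - 21)**2 = (-211)**2 = 44521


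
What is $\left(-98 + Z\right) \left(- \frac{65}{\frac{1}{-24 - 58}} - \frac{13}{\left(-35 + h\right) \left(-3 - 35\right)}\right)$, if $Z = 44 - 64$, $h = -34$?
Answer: $- \frac{824539573}{1311} \approx -6.2894 \cdot 10^{5}$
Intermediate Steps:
$Z = -20$
$\left(-98 + Z\right) \left(- \frac{65}{\frac{1}{-24 - 58}} - \frac{13}{\left(-35 + h\right) \left(-3 - 35\right)}\right) = \left(-98 - 20\right) \left(- \frac{65}{\frac{1}{-24 - 58}} - \frac{13}{\left(-35 - 34\right) \left(-3 - 35\right)}\right) = - 118 \left(- \frac{65}{\frac{1}{-82}} - \frac{13}{\left(-69\right) \left(-38\right)}\right) = - 118 \left(- \frac{65}{- \frac{1}{82}} - \frac{13}{2622}\right) = - 118 \left(\left(-65\right) \left(-82\right) - \frac{13}{2622}\right) = - 118 \left(5330 - \frac{13}{2622}\right) = \left(-118\right) \frac{13975247}{2622} = - \frac{824539573}{1311}$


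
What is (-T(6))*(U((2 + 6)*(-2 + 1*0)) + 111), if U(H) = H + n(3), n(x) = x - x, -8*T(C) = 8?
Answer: 95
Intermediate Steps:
T(C) = -1 (T(C) = -1/8*8 = -1)
n(x) = 0
U(H) = H (U(H) = H + 0 = H)
(-T(6))*(U((2 + 6)*(-2 + 1*0)) + 111) = (-1*(-1))*((2 + 6)*(-2 + 1*0) + 111) = 1*(8*(-2 + 0) + 111) = 1*(8*(-2) + 111) = 1*(-16 + 111) = 1*95 = 95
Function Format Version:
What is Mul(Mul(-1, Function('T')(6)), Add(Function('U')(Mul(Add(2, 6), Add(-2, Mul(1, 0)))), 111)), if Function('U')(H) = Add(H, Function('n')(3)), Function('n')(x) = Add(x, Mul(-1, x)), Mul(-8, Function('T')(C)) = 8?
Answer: 95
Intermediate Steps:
Function('T')(C) = -1 (Function('T')(C) = Mul(Rational(-1, 8), 8) = -1)
Function('n')(x) = 0
Function('U')(H) = H (Function('U')(H) = Add(H, 0) = H)
Mul(Mul(-1, Function('T')(6)), Add(Function('U')(Mul(Add(2, 6), Add(-2, Mul(1, 0)))), 111)) = Mul(Mul(-1, -1), Add(Mul(Add(2, 6), Add(-2, Mul(1, 0))), 111)) = Mul(1, Add(Mul(8, Add(-2, 0)), 111)) = Mul(1, Add(Mul(8, -2), 111)) = Mul(1, Add(-16, 111)) = Mul(1, 95) = 95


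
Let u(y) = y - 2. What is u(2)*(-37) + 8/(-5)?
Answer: -8/5 ≈ -1.6000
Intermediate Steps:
u(y) = -2 + y
u(2)*(-37) + 8/(-5) = (-2 + 2)*(-37) + 8/(-5) = 0*(-37) + 8*(-⅕) = 0 - 8/5 = -8/5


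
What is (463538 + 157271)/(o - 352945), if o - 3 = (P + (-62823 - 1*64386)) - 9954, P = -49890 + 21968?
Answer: -620809/518027 ≈ -1.1984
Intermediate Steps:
P = -27922
o = -165082 (o = 3 + ((-27922 + (-62823 - 1*64386)) - 9954) = 3 + ((-27922 + (-62823 - 64386)) - 9954) = 3 + ((-27922 - 127209) - 9954) = 3 + (-155131 - 9954) = 3 - 165085 = -165082)
(463538 + 157271)/(o - 352945) = (463538 + 157271)/(-165082 - 352945) = 620809/(-518027) = 620809*(-1/518027) = -620809/518027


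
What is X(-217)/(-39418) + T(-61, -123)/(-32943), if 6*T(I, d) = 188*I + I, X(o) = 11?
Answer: 12563219/216424529 ≈ 0.058049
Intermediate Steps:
T(I, d) = 63*I/2 (T(I, d) = (188*I + I)/6 = (189*I)/6 = 63*I/2)
X(-217)/(-39418) + T(-61, -123)/(-32943) = 11/(-39418) + ((63/2)*(-61))/(-32943) = 11*(-1/39418) - 3843/2*(-1/32943) = -11/39418 + 1281/21962 = 12563219/216424529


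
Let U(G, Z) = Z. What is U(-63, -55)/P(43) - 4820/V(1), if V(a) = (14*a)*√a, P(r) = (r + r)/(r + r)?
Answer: -2795/7 ≈ -399.29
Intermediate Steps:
P(r) = 1 (P(r) = (2*r)/((2*r)) = (2*r)*(1/(2*r)) = 1)
V(a) = 14*a^(3/2)
U(-63, -55)/P(43) - 4820/V(1) = -55/1 - 4820/(14*1^(3/2)) = -55*1 - 4820/(14*1) = -55 - 4820/14 = -55 - 4820*1/14 = -55 - 2410/7 = -2795/7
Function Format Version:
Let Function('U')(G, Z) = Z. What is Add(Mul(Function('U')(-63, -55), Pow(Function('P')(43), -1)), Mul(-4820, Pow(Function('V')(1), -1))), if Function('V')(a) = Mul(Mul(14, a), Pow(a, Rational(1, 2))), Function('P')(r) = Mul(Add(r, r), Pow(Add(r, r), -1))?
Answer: Rational(-2795, 7) ≈ -399.29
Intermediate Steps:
Function('P')(r) = 1 (Function('P')(r) = Mul(Mul(2, r), Pow(Mul(2, r), -1)) = Mul(Mul(2, r), Mul(Rational(1, 2), Pow(r, -1))) = 1)
Function('V')(a) = Mul(14, Pow(a, Rational(3, 2)))
Add(Mul(Function('U')(-63, -55), Pow(Function('P')(43), -1)), Mul(-4820, Pow(Function('V')(1), -1))) = Add(Mul(-55, Pow(1, -1)), Mul(-4820, Pow(Mul(14, Pow(1, Rational(3, 2))), -1))) = Add(Mul(-55, 1), Mul(-4820, Pow(Mul(14, 1), -1))) = Add(-55, Mul(-4820, Pow(14, -1))) = Add(-55, Mul(-4820, Rational(1, 14))) = Add(-55, Rational(-2410, 7)) = Rational(-2795, 7)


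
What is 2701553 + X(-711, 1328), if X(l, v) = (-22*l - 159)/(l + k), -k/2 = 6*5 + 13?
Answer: 2153122258/797 ≈ 2.7015e+6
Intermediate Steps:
k = -86 (k = -2*(6*5 + 13) = -2*(30 + 13) = -2*43 = -86)
X(l, v) = (-159 - 22*l)/(-86 + l) (X(l, v) = (-22*l - 159)/(l - 86) = (-159 - 22*l)/(-86 + l))
2701553 + X(-711, 1328) = 2701553 + (-159 - 22*(-711))/(-86 - 711) = 2701553 + (-159 + 15642)/(-797) = 2701553 - 1/797*15483 = 2701553 - 15483/797 = 2153122258/797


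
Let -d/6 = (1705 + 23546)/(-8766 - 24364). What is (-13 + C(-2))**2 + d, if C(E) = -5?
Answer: 5442813/16565 ≈ 328.57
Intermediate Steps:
d = 75753/16565 (d = -6*(1705 + 23546)/(-8766 - 24364) = -151506/(-33130) = -151506*(-1)/33130 = -6*(-25251/33130) = 75753/16565 ≈ 4.5731)
(-13 + C(-2))**2 + d = (-13 - 5)**2 + 75753/16565 = (-18)**2 + 75753/16565 = 324 + 75753/16565 = 5442813/16565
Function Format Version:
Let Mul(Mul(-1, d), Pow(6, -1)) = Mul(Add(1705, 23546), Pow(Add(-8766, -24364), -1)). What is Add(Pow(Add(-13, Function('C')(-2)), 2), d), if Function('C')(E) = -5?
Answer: Rational(5442813, 16565) ≈ 328.57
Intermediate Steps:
d = Rational(75753, 16565) (d = Mul(-6, Mul(Add(1705, 23546), Pow(Add(-8766, -24364), -1))) = Mul(-6, Mul(25251, Pow(-33130, -1))) = Mul(-6, Mul(25251, Rational(-1, 33130))) = Mul(-6, Rational(-25251, 33130)) = Rational(75753, 16565) ≈ 4.5731)
Add(Pow(Add(-13, Function('C')(-2)), 2), d) = Add(Pow(Add(-13, -5), 2), Rational(75753, 16565)) = Add(Pow(-18, 2), Rational(75753, 16565)) = Add(324, Rational(75753, 16565)) = Rational(5442813, 16565)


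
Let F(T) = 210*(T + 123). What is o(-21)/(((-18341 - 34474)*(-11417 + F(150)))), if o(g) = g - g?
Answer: 0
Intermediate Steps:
o(g) = 0
F(T) = 25830 + 210*T (F(T) = 210*(123 + T) = 25830 + 210*T)
o(-21)/(((-18341 - 34474)*(-11417 + F(150)))) = 0/(((-18341 - 34474)*(-11417 + (25830 + 210*150)))) = 0/((-52815*(-11417 + (25830 + 31500)))) = 0/((-52815*(-11417 + 57330))) = 0/((-52815*45913)) = 0/(-2424895095) = 0*(-1/2424895095) = 0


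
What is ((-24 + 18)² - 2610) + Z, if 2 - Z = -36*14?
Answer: -2068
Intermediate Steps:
Z = 506 (Z = 2 - (-36)*14 = 2 - 1*(-504) = 2 + 504 = 506)
((-24 + 18)² - 2610) + Z = ((-24 + 18)² - 2610) + 506 = ((-6)² - 2610) + 506 = (36 - 2610) + 506 = -2574 + 506 = -2068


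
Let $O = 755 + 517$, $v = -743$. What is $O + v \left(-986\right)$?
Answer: $733870$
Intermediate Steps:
$O = 1272$
$O + v \left(-986\right) = 1272 - -732598 = 1272 + 732598 = 733870$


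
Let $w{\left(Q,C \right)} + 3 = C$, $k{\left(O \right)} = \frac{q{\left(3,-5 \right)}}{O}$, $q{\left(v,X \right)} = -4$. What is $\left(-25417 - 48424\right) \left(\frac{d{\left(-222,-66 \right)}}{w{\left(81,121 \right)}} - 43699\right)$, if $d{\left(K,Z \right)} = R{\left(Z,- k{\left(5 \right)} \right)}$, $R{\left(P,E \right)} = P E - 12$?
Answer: $\frac{951911430647}{295} \approx 3.2268 \cdot 10^{9}$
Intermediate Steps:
$k{\left(O \right)} = - \frac{4}{O}$
$w{\left(Q,C \right)} = -3 + C$
$R{\left(P,E \right)} = -12 + E P$ ($R{\left(P,E \right)} = E P - 12 = -12 + E P$)
$d{\left(K,Z \right)} = -12 + \frac{4 Z}{5}$ ($d{\left(K,Z \right)} = -12 + - \frac{-4}{5} Z = -12 + \left(-1\right) \left(- \frac{4}{5}\right) Z = -12 + \frac{4 Z}{5}$)
$\left(-25417 - 48424\right) \left(\frac{d{\left(-222,-66 \right)}}{w{\left(81,121 \right)}} - 43699\right) = \left(-25417 - 48424\right) \left(\frac{-12 + \frac{4}{5} \left(-66\right)}{-3 + 121} - 43699\right) = - 73841 \left(\frac{-12 - \frac{264}{5}}{118} - 43699\right) = - 73841 \left(\left(- \frac{324}{5}\right) \frac{1}{118} - 43699\right) = - 73841 \left(- \frac{162}{295} - 43699\right) = \left(-73841\right) \left(- \frac{12891367}{295}\right) = \frac{951911430647}{295}$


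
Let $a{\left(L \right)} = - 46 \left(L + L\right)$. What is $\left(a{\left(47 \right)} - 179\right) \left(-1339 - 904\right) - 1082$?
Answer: $10099147$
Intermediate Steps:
$a{\left(L \right)} = - 92 L$ ($a{\left(L \right)} = - 46 \cdot 2 L = - 92 L$)
$\left(a{\left(47 \right)} - 179\right) \left(-1339 - 904\right) - 1082 = \left(\left(-92\right) 47 - 179\right) \left(-1339 - 904\right) - 1082 = \left(-4324 - 179\right) \left(-2243\right) - 1082 = \left(-4503\right) \left(-2243\right) - 1082 = 10100229 - 1082 = 10099147$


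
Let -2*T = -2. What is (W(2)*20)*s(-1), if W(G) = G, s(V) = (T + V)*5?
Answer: 0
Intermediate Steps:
T = 1 (T = -½*(-2) = 1)
s(V) = 5 + 5*V (s(V) = (1 + V)*5 = 5 + 5*V)
(W(2)*20)*s(-1) = (2*20)*(5 + 5*(-1)) = 40*(5 - 5) = 40*0 = 0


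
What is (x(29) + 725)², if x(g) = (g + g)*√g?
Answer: 623181 + 84100*√29 ≈ 1.0761e+6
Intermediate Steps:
x(g) = 2*g^(3/2) (x(g) = (2*g)*√g = 2*g^(3/2))
(x(29) + 725)² = (2*29^(3/2) + 725)² = (2*(29*√29) + 725)² = (58*√29 + 725)² = (725 + 58*√29)²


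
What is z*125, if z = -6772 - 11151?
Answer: -2240375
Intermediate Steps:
z = -17923
z*125 = -17923*125 = -2240375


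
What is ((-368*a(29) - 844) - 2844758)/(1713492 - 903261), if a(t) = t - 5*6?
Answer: -2845234/810231 ≈ -3.5116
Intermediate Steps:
a(t) = -30 + t (a(t) = t - 30 = -30 + t)
((-368*a(29) - 844) - 2844758)/(1713492 - 903261) = ((-368*(-30 + 29) - 844) - 2844758)/(1713492 - 903261) = ((-368*(-1) - 844) - 2844758)/810231 = ((368 - 844) - 2844758)*(1/810231) = (-476 - 2844758)*(1/810231) = -2845234*1/810231 = -2845234/810231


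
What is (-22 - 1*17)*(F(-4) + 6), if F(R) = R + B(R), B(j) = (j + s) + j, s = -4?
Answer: 390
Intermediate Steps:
B(j) = -4 + 2*j (B(j) = (j - 4) + j = (-4 + j) + j = -4 + 2*j)
F(R) = -4 + 3*R (F(R) = R + (-4 + 2*R) = -4 + 3*R)
(-22 - 1*17)*(F(-4) + 6) = (-22 - 1*17)*((-4 + 3*(-4)) + 6) = (-22 - 17)*((-4 - 12) + 6) = -39*(-16 + 6) = -39*(-10) = 390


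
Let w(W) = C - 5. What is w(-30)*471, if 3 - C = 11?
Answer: -6123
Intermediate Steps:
C = -8 (C = 3 - 1*11 = 3 - 11 = -8)
w(W) = -13 (w(W) = -8 - 5 = -13)
w(-30)*471 = -13*471 = -6123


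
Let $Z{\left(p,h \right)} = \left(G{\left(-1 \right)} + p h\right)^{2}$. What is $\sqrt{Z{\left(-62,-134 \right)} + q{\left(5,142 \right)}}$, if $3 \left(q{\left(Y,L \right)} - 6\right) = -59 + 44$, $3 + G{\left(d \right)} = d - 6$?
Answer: $\sqrt{68856805} \approx 8298.0$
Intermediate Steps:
$G{\left(d \right)} = -9 + d$ ($G{\left(d \right)} = -3 + \left(d - 6\right) = -3 + \left(-6 + d\right) = -9 + d$)
$q{\left(Y,L \right)} = 1$ ($q{\left(Y,L \right)} = 6 + \frac{-59 + 44}{3} = 6 + \frac{1}{3} \left(-15\right) = 6 - 5 = 1$)
$Z{\left(p,h \right)} = \left(-10 + h p\right)^{2}$ ($Z{\left(p,h \right)} = \left(\left(-9 - 1\right) + p h\right)^{2} = \left(-10 + h p\right)^{2}$)
$\sqrt{Z{\left(-62,-134 \right)} + q{\left(5,142 \right)}} = \sqrt{\left(-10 - -8308\right)^{2} + 1} = \sqrt{\left(-10 + 8308\right)^{2} + 1} = \sqrt{8298^{2} + 1} = \sqrt{68856804 + 1} = \sqrt{68856805}$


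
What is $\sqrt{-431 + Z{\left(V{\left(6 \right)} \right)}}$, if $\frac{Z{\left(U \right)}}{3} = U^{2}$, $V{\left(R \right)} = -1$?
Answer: $2 i \sqrt{107} \approx 20.688 i$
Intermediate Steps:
$Z{\left(U \right)} = 3 U^{2}$
$\sqrt{-431 + Z{\left(V{\left(6 \right)} \right)}} = \sqrt{-431 + 3 \left(-1\right)^{2}} = \sqrt{-431 + 3 \cdot 1} = \sqrt{-431 + 3} = \sqrt{-428} = 2 i \sqrt{107}$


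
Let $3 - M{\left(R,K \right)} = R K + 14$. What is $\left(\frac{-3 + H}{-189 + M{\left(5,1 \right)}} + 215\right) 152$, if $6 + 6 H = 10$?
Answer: $\frac{20099264}{615} \approx 32682.0$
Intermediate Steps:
$M{\left(R,K \right)} = -11 - K R$ ($M{\left(R,K \right)} = 3 - \left(R K + 14\right) = 3 - \left(K R + 14\right) = 3 - \left(14 + K R\right) = -11 - K R$)
$H = \frac{2}{3}$ ($H = -1 + \frac{1}{6} \cdot 10 = -1 + \frac{5}{3} = \frac{2}{3} \approx 0.66667$)
$\left(\frac{-3 + H}{-189 + M{\left(5,1 \right)}} + 215\right) 152 = \left(\frac{-3 + \frac{2}{3}}{-189 - \left(11 + 1 \cdot 5\right)} + 215\right) 152 = \left(- \frac{7}{3 \left(-189 - 16\right)} + 215\right) 152 = \left(- \frac{7}{3 \left(-205\right)} + 215\right) 152 = \left(\left(- \frac{7}{3}\right) \left(- \frac{1}{205}\right) + 215\right) 152 = \left(\frac{7}{615} + 215\right) 152 = \frac{132232}{615} \cdot 152 = \frac{20099264}{615}$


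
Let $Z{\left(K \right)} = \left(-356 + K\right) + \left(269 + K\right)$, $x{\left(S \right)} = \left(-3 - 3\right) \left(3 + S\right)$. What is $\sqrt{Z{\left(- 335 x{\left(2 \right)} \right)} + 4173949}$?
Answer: $\sqrt{4193962} \approx 2047.9$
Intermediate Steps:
$x{\left(S \right)} = -18 - 6 S$ ($x{\left(S \right)} = - 6 \left(3 + S\right) = -18 - 6 S$)
$Z{\left(K \right)} = -87 + 2 K$
$\sqrt{Z{\left(- 335 x{\left(2 \right)} \right)} + 4173949} = \sqrt{\left(-87 + 2 \left(- 335 \left(-18 - 12\right)\right)\right) + 4173949} = \sqrt{\left(-87 + 2 \left(\left(-335\right) \left(-30\right)\right)\right) + 4173949} = \sqrt{\left(-87 + 2 \cdot 10050\right) + 4173949} = \sqrt{\left(-87 + 20100\right) + 4173949} = \sqrt{20013 + 4173949} = \sqrt{4193962}$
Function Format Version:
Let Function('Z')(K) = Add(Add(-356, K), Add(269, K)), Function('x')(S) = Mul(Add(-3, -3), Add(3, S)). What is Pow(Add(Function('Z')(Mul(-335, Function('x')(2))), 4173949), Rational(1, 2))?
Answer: Pow(4193962, Rational(1, 2)) ≈ 2047.9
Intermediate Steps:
Function('x')(S) = Add(-18, Mul(-6, S)) (Function('x')(S) = Mul(-6, Add(3, S)) = Add(-18, Mul(-6, S)))
Function('Z')(K) = Add(-87, Mul(2, K))
Pow(Add(Function('Z')(Mul(-335, Function('x')(2))), 4173949), Rational(1, 2)) = Pow(Add(Add(-87, Mul(2, Mul(-335, Add(-18, Mul(-6, 2))))), 4173949), Rational(1, 2)) = Pow(Add(Add(-87, Mul(2, Mul(-335, Add(-18, -12)))), 4173949), Rational(1, 2)) = Pow(Add(Add(-87, Mul(2, Mul(-335, -30))), 4173949), Rational(1, 2)) = Pow(Add(Add(-87, Mul(2, 10050)), 4173949), Rational(1, 2)) = Pow(Add(Add(-87, 20100), 4173949), Rational(1, 2)) = Pow(Add(20013, 4173949), Rational(1, 2)) = Pow(4193962, Rational(1, 2))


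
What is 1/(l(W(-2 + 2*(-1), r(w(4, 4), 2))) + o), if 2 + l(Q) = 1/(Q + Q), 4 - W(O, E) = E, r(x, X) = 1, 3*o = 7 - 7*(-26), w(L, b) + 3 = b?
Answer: 6/367 ≈ 0.016349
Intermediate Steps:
w(L, b) = -3 + b
o = 63 (o = (7 - 7*(-26))/3 = (7 + 182)/3 = (1/3)*189 = 63)
W(O, E) = 4 - E
l(Q) = -2 + 1/(2*Q) (l(Q) = -2 + 1/(Q + Q) = -2 + 1/(2*Q))
1/(l(W(-2 + 2*(-1), r(w(4, 4), 2))) + o) = 1/((-2 + 1/(2*(4 - 1*1))) + 63) = 1/((-2 + 1/(2*(4 - 1))) + 63) = 1/((-2 + (1/2)/3) + 63) = 1/((-2 + (1/2)*(1/3)) + 63) = 1/((-2 + 1/6) + 63) = 1/(-11/6 + 63) = 1/(367/6) = 6/367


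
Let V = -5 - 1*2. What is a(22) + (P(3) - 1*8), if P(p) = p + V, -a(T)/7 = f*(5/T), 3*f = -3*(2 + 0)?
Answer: -97/11 ≈ -8.8182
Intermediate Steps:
f = -2 (f = (-3*(2 + 0))/3 = (-3*2)/3 = (1/3)*(-6) = -2)
V = -7 (V = -5 - 2 = -7)
a(T) = 70/T (a(T) = -(-14)*5/T = -(-70)/T = 70/T)
P(p) = -7 + p (P(p) = p - 7 = -7 + p)
a(22) + (P(3) - 1*8) = 70/22 + ((-7 + 3) - 1*8) = 70*(1/22) + (-4 - 8) = 35/11 - 12 = -97/11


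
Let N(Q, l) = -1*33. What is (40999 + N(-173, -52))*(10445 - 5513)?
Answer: 202044312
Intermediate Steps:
N(Q, l) = -33
(40999 + N(-173, -52))*(10445 - 5513) = (40999 - 33)*(10445 - 5513) = 40966*4932 = 202044312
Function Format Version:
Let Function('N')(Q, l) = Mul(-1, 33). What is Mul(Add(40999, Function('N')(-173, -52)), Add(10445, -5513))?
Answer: 202044312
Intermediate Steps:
Function('N')(Q, l) = -33
Mul(Add(40999, Function('N')(-173, -52)), Add(10445, -5513)) = Mul(Add(40999, -33), Add(10445, -5513)) = Mul(40966, 4932) = 202044312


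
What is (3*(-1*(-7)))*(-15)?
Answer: -315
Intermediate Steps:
(3*(-1*(-7)))*(-15) = (3*7)*(-15) = 21*(-15) = -315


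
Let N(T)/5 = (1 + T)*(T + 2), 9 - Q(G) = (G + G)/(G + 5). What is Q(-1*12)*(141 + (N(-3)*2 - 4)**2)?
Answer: 15483/7 ≈ 2211.9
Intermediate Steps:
Q(G) = 9 - 2*G/(5 + G) (Q(G) = 9 - (G + G)/(G + 5) = 9 - 2*G/(5 + G))
N(T) = 5*(1 + T)*(2 + T) (N(T) = 5*((1 + T)*(T + 2)) = 5*((1 + T)*(2 + T)) = 5*(1 + T)*(2 + T))
Q(-1*12)*(141 + (N(-3)*2 - 4)**2) = ((45 + 7*(-1*12))/(5 - 1*12))*(141 + ((10 + 5*(-3)**2 + 15*(-3))*2 - 4)**2) = ((45 + 7*(-12))/(5 - 12))*(141 + ((10 + 5*9 - 45)*2 - 4)**2) = ((45 - 84)/(-7))*(141 + ((10 + 45 - 45)*2 - 4)**2) = (-1/7*(-39))*(141 + (10*2 - 4)**2) = 39*(141 + (20 - 4)**2)/7 = 39*(141 + 16**2)/7 = 39*(141 + 256)/7 = (39/7)*397 = 15483/7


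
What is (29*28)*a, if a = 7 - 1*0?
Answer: 5684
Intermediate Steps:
a = 7 (a = 7 + 0 = 7)
(29*28)*a = (29*28)*7 = 812*7 = 5684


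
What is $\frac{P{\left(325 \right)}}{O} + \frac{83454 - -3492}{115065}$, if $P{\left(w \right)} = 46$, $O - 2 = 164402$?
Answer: $\frac{103620023}{137080770} \approx 0.75591$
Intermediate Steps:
$O = 164404$ ($O = 2 + 164402 = 164404$)
$\frac{P{\left(325 \right)}}{O} + \frac{83454 - -3492}{115065} = \frac{46}{164404} + \frac{83454 - -3492}{115065} = 46 \cdot \frac{1}{164404} + \left(83454 + 3492\right) \frac{1}{115065} = \frac{1}{3574} + 86946 \cdot \frac{1}{115065} = \frac{1}{3574} + \frac{28982}{38355} = \frac{103620023}{137080770}$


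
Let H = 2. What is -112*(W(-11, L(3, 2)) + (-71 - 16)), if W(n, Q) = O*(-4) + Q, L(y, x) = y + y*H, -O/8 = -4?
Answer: 23072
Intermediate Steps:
O = 32 (O = -8*(-4) = 32)
L(y, x) = 3*y (L(y, x) = y + y*2 = y + 2*y = 3*y)
W(n, Q) = -128 + Q (W(n, Q) = 32*(-4) + Q = -128 + Q)
-112*(W(-11, L(3, 2)) + (-71 - 16)) = -112*((-128 + 3*3) + (-71 - 16)) = -112*((-128 + 9) - 87) = -112*(-119 - 87) = -112*(-206) = 23072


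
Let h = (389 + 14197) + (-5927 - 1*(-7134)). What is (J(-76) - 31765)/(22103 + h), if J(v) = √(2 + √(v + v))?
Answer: -31765/37896 + √(2 + 2*I*√38)/37896 ≈ -0.83814 + 6.0434e-5*I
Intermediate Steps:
h = 15793 (h = 14586 + (-5927 + 7134) = 14586 + 1207 = 15793)
J(v) = √(2 + √2*√v) (J(v) = √(2 + √(2*v)) = √(2 + √2*√v))
(J(-76) - 31765)/(22103 + h) = (√(2 + √2*√(-76)) - 31765)/(22103 + 15793) = (√(2 + √2*(2*I*√19)) - 31765)/37896 = (√(2 + 2*I*√38) - 31765)*(1/37896) = (-31765 + √(2 + 2*I*√38))*(1/37896) = -31765/37896 + √(2 + 2*I*√38)/37896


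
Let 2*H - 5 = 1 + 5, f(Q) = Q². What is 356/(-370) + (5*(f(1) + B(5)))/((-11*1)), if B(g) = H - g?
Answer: -6691/4070 ≈ -1.6440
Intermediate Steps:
H = 11/2 (H = 5/2 + (1 + 5)/2 = 5/2 + (½)*6 = 5/2 + 3 = 11/2 ≈ 5.5000)
B(g) = 11/2 - g
356/(-370) + (5*(f(1) + B(5)))/((-11*1)) = 356/(-370) + (5*(1² + (11/2 - 1*5)))/((-11*1)) = 356*(-1/370) + (5*(1 + (11/2 - 5)))/(-11) = -178/185 + (5*(1 + ½))*(-1/11) = -178/185 + (5*(3/2))*(-1/11) = -178/185 + (15/2)*(-1/11) = -178/185 - 15/22 = -6691/4070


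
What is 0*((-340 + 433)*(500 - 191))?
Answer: 0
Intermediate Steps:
0*((-340 + 433)*(500 - 191)) = 0*(93*309) = 0*28737 = 0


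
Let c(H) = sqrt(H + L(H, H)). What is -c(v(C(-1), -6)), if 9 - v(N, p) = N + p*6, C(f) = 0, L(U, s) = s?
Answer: -3*sqrt(10) ≈ -9.4868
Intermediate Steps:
v(N, p) = 9 - N - 6*p (v(N, p) = 9 - (N + p*6) = 9 - (N + 6*p) = 9 + (-N - 6*p) = 9 - N - 6*p)
c(H) = sqrt(2)*sqrt(H) (c(H) = sqrt(H + H) = sqrt(2*H) = sqrt(2)*sqrt(H))
-c(v(C(-1), -6)) = -sqrt(2)*sqrt(9 - 1*0 - 6*(-6)) = -sqrt(2)*sqrt(9 + 0 + 36) = -sqrt(2)*sqrt(45) = -sqrt(2)*3*sqrt(5) = -3*sqrt(10)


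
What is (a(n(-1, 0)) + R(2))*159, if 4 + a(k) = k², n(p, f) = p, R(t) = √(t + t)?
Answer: -159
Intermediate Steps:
R(t) = √2*√t (R(t) = √(2*t) = √2*√t)
a(k) = -4 + k²
(a(n(-1, 0)) + R(2))*159 = ((-4 + (-1)²) + √2*√2)*159 = ((-4 + 1) + 2)*159 = (-3 + 2)*159 = -1*159 = -159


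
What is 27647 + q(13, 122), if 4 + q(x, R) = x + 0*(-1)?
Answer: 27656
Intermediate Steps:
q(x, R) = -4 + x (q(x, R) = -4 + (x + 0*(-1)) = -4 + (x + 0) = -4 + x)
27647 + q(13, 122) = 27647 + (-4 + 13) = 27647 + 9 = 27656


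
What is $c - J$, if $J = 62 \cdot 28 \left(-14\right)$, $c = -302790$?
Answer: $-278486$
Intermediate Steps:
$J = -24304$ ($J = 1736 \left(-14\right) = -24304$)
$c - J = -302790 - -24304 = -302790 + 24304 = -278486$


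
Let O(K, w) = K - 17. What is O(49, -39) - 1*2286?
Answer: -2254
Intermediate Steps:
O(K, w) = -17 + K
O(49, -39) - 1*2286 = (-17 + 49) - 1*2286 = 32 - 2286 = -2254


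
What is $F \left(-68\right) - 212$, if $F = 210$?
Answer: $-14492$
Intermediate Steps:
$F \left(-68\right) - 212 = 210 \left(-68\right) - 212 = -14280 - 212 = -14492$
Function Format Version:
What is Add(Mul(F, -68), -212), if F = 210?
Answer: -14492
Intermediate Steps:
Add(Mul(F, -68), -212) = Add(Mul(210, -68), -212) = Add(-14280, -212) = -14492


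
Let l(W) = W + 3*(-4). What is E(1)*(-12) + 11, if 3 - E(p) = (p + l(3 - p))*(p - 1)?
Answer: -25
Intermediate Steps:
l(W) = -12 + W (l(W) = W - 12 = -12 + W)
E(p) = -6 + 9*p (E(p) = 3 - (p + (-12 + (3 - p)))*(p - 1) = 3 - (p + (-9 - p))*(-1 + p) = 3 - (-9)*(-1 + p) = 3 - (9 - 9*p) = 3 + (-9 + 9*p) = -6 + 9*p)
E(1)*(-12) + 11 = (-6 + 9*1)*(-12) + 11 = (-6 + 9)*(-12) + 11 = 3*(-12) + 11 = -36 + 11 = -25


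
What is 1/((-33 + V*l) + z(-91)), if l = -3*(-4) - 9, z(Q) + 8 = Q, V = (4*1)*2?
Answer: -1/108 ≈ -0.0092593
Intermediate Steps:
V = 8 (V = 4*2 = 8)
z(Q) = -8 + Q
l = 3 (l = 12 - 9 = 3)
1/((-33 + V*l) + z(-91)) = 1/((-33 + 8*3) + (-8 - 91)) = 1/((-33 + 24) - 99) = 1/(-9 - 99) = 1/(-108) = -1/108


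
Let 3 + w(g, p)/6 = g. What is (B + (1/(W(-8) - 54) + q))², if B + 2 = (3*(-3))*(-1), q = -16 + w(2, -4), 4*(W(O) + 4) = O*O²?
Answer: 7789681/34596 ≈ 225.16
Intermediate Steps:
w(g, p) = -18 + 6*g
W(O) = -4 + O³/4 (W(O) = -4 + (O*O²)/4 = -4 + O³/4)
q = -22 (q = -16 + (-18 + 6*2) = -16 + (-18 + 12) = -16 - 6 = -22)
B = 7 (B = -2 + (3*(-3))*(-1) = -2 - 9*(-1) = -2 + 9 = 7)
(B + (1/(W(-8) - 54) + q))² = (7 + (1/((-4 + (¼)*(-8)³) - 54) - 22))² = (7 + (1/((-4 + (¼)*(-512)) - 54) - 22))² = (7 + (1/((-4 - 128) - 54) - 22))² = (7 + (1/(-132 - 54) - 22))² = (7 + (1/(-186) - 22))² = (7 + (-1/186 - 22))² = (7 - 4093/186)² = (-2791/186)² = 7789681/34596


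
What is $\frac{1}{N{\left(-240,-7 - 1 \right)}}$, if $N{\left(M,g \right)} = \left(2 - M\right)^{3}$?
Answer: $\frac{1}{14172488} \approx 7.0559 \cdot 10^{-8}$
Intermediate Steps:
$\frac{1}{N{\left(-240,-7 - 1 \right)}} = \frac{1}{\left(-1\right) \left(-2 - 240\right)^{3}} = \frac{1}{\left(-1\right) \left(-242\right)^{3}} = \frac{1}{\left(-1\right) \left(-14172488\right)} = \frac{1}{14172488}$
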